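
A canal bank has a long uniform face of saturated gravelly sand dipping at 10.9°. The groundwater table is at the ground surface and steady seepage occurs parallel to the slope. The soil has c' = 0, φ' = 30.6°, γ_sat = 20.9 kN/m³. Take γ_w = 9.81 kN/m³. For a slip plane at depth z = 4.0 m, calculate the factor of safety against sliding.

With seepage parallel to the slope and the water table at the surface, the effective normal stress on the slip plane uses the buoyant unit weight γ' = γ_sat − γ_w while the driving shear stress uses γ_sat:
FS = [c' + γ' z cos²β tanφ'] / [γ_sat z sinβ cosβ]
(For c' = 0 this reduces to FS = (γ'/γ_sat)·tanφ'/tanβ.)
γ' = 20.9 − 9.81 = 11.09 kN/m³
Numerator = 0.0 + 11.09·4.0·cos²10.9°·tan30.6° = 0.0 + 11.09·4.0·0.9642·0.5914 = 25.296 kPa
Denominator = 20.9·4.0·sin10.9°·cos10.9° = 20.9·4.0·0.1891·0.9820 = 15.523 kPa
FS = 25.296 / 15.523 = 1.630

FS = 1.63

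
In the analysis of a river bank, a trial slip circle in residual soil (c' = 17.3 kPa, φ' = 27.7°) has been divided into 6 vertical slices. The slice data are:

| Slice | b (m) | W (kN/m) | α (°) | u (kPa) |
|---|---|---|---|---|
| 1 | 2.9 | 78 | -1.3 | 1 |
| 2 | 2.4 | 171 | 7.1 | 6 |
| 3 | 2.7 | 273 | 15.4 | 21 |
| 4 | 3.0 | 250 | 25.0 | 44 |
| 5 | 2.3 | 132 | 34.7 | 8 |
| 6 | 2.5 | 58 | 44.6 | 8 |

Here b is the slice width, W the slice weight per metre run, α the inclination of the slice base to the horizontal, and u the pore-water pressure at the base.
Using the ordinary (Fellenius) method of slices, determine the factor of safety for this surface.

Ordinary method of slices: FS = Σ[c'·Δl_i + (W_i cosα_i − u_i·Δl_i)·tanφ'] / Σ W_i sinα_i, with Δl_i = b_i / cosα_i.
Slice 1: Δl = 2.9/cos(-1.3°) = 2.901 m; N'_1 = 78·cos(-1.3°) − 1·2.901 = 75.1; c'Δl = 50.18; W sinα = -1.8
Slice 2: Δl = 2.4/cos7.1° = 2.419 m; N'_2 = 171·cos7.1° − 6·2.419 = 155.2; c'Δl = 41.84; W sinα = 21.1
Slice 3: Δl = 2.7/cos15.4° = 2.801 m; N'_3 = 273·cos15.4° − 21·2.801 = 204.4; c'Δl = 48.45; W sinα = 72.5
Slice 4: Δl = 3.0/cos25.0° = 3.310 m; N'_4 = 250·cos25.0° − 44·3.310 = 80.9; c'Δl = 57.27; W sinα = 105.7
Slice 5: Δl = 2.3/cos34.7° = 2.798 m; N'_5 = 132·cos34.7° − 8·2.798 = 86.1; c'Δl = 48.40; W sinα = 75.1
Slice 6: Δl = 2.5/cos44.6° = 3.511 m; N'_6 = 58·cos44.6° − 8·3.511 = 13.2; c'Δl = 60.74; W sinα = 40.7
Σc'Δl = 306.9 kN/m; ΣN' = 614.9 kN/m; ΣW sinα = 313.4 kN/m
Resisting = 306.9 + 614.9·tan27.7° = 306.9 + 322.8 = 629.7 kN/m
FS = 629.7 / 313.4 = 2.009

FS = 2.01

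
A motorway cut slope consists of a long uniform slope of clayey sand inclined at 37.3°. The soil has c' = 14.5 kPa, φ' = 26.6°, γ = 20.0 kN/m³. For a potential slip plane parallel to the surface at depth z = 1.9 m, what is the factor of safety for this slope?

For an infinite slope with a slip plane parallel to the surface (no pore pressure): FS = [c' + γz cos²β tanφ'] / [γz sinβ cosβ].
γz = 20.0·1.9 = 38.00 kN/m²
Numerator = 14.5 + 38.00·cos²37.3°·tan26.6° = 14.5 + 38.00·0.6328·0.5008 = 26.541 kPa
Denominator = 38.00·sin37.3°·cos37.3° = 38.00·0.6060·0.7955 = 18.318 kPa
FS = 26.541 / 18.318 = 1.449

FS = 1.45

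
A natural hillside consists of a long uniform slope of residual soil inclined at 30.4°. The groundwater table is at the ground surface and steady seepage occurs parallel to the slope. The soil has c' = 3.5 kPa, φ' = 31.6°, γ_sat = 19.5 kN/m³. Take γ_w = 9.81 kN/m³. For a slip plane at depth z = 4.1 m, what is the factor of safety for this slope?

With seepage parallel to the slope and the water table at the surface, the effective normal stress on the slip plane uses the buoyant unit weight γ' = γ_sat − γ_w while the driving shear stress uses γ_sat:
FS = [c' + γ' z cos²β tanφ'] / [γ_sat z sinβ cosβ]
γ' = 19.5 − 9.81 = 9.69 kN/m³
Numerator = 3.5 + 9.69·4.1·cos²30.4°·tan31.6° = 3.5 + 9.69·4.1·0.7439·0.6152 = 21.683 kPa
Denominator = 19.5·4.1·sin30.4°·cos30.4° = 19.5·4.1·0.5060·0.8625 = 34.895 kPa
FS = 21.683 / 34.895 = 0.621

FS = 0.62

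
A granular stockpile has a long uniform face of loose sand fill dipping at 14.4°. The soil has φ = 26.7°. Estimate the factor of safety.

For a dry cohesionless infinite slope the factor of safety is FS = tanφ / tanβ.
FS = tan26.7° / tan14.4° = 0.5029 / 0.2568 = 1.959

FS = 1.96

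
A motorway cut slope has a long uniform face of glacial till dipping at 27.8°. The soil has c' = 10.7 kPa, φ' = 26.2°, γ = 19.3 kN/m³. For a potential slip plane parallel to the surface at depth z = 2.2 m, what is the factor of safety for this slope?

FS = 1.54

For an infinite slope with a slip plane parallel to the surface (no pore pressure): FS = [c' + γz cos²β tanφ'] / [γz sinβ cosβ].
γz = 19.3·2.2 = 42.46 kN/m²
Numerator = 10.7 + 42.46·cos²27.8°·tan26.2° = 10.7 + 42.46·0.7825·0.4921 = 27.048 kPa
Denominator = 42.46·sin27.8°·cos27.8° = 42.46·0.4664·0.8846 = 17.517 kPa
FS = 27.048 / 17.517 = 1.544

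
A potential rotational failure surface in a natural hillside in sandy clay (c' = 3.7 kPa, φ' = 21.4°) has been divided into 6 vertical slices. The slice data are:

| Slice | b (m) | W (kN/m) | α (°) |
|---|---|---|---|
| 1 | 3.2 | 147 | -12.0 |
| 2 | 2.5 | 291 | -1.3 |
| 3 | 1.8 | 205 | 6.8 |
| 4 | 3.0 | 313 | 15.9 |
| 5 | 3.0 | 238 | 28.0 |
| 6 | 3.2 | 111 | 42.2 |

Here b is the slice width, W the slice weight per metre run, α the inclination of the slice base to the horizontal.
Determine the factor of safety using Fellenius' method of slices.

FS = 2.13

Ordinary method of slices: FS = Σ[c'·Δl_i + (W_i cosα_i)·tanφ'] / Σ W_i sinα_i, with Δl_i = b_i / cosα_i.
Slice 1: Δl = 3.2/cos(-12.0°) = 3.271 m; N'_1 = 147·cos(-12.0°) = 143.8; c'Δl = 12.10; W sinα = -30.6
Slice 2: Δl = 2.5/cos(-1.3°) = 2.501 m; N'_2 = 291·cos(-1.3°) = 290.9; c'Δl = 9.25; W sinα = -6.6
Slice 3: Δl = 1.8/cos6.8° = 1.813 m; N'_3 = 205·cos6.8° = 203.6; c'Δl = 6.71; W sinα = 24.3
Slice 4: Δl = 3.0/cos15.9° = 3.119 m; N'_4 = 313·cos15.9° = 301.0; c'Δl = 11.54; W sinα = 85.7
Slice 5: Δl = 3.0/cos28.0° = 3.398 m; N'_5 = 238·cos28.0° = 210.1; c'Δl = 12.57; W sinα = 111.7
Slice 6: Δl = 3.2/cos42.2° = 4.320 m; N'_6 = 111·cos42.2° = 82.2; c'Δl = 15.98; W sinα = 74.6
Σc'Δl = 68.2 kN/m; ΣN' = 1231.7 kN/m; ΣW sinα = 259.2 kN/m
Resisting = 68.2 + 1231.7·tan21.4° = 68.2 + 482.7 = 550.8 kN/m
FS = 550.8 / 259.2 = 2.126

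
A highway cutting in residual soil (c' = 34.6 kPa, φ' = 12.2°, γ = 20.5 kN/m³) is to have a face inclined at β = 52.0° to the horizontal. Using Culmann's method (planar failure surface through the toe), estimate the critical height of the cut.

H_c = 22.44 m

Culmann's analysis gives the critical failure plane at α_cr = (β + φ')/2 = (52.0 + 12.2)/2 = 32.1°, and the critical height
H_c = (4c'/γ) · sinβ cosφ' / [1 − cos(β − φ')]
    = (4·34.6/20.5) · sin52.0°·cos12.2° / [1 − cos(39.8°)]
    = 6.751 · 0.7880·0.9774 / [1 − 0.7683]
    = 6.751 · 0.7702 / 0.2317
    = 22.44 m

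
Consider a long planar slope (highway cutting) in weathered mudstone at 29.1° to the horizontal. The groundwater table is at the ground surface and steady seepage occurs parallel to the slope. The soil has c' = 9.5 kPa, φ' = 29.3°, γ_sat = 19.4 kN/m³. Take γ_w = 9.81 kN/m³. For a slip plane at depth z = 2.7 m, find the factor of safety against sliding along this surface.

With seepage parallel to the slope and the water table at the surface, the effective normal stress on the slip plane uses the buoyant unit weight γ' = γ_sat − γ_w while the driving shear stress uses γ_sat:
FS = [c' + γ' z cos²β tanφ'] / [γ_sat z sinβ cosβ]
γ' = 19.4 − 9.81 = 9.59 kN/m³
Numerator = 9.5 + 9.59·2.7·cos²29.1°·tan29.3° = 9.5 + 9.59·2.7·0.7635·0.5612 = 20.594 kPa
Denominator = 19.4·2.7·sin29.1°·cos29.1° = 19.4·2.7·0.4863·0.8738 = 22.259 kPa
FS = 20.594 / 22.259 = 0.925

FS = 0.93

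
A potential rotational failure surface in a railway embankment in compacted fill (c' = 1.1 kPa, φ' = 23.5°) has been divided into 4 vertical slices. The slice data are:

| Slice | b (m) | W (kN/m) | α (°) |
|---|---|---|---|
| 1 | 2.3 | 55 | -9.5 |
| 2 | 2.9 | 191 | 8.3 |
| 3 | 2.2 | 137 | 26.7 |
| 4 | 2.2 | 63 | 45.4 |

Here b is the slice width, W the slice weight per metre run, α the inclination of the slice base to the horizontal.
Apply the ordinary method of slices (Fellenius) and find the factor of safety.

FS = 1.52

Ordinary method of slices: FS = Σ[c'·Δl_i + (W_i cosα_i)·tanφ'] / Σ W_i sinα_i, with Δl_i = b_i / cosα_i.
Slice 1: Δl = 2.3/cos(-9.5°) = 2.332 m; N'_1 = 55·cos(-9.5°) = 54.2; c'Δl = 2.57; W sinα = -9.1
Slice 2: Δl = 2.9/cos8.3° = 2.931 m; N'_2 = 191·cos8.3° = 189.0; c'Δl = 3.22; W sinα = 27.6
Slice 3: Δl = 2.2/cos26.7° = 2.463 m; N'_3 = 137·cos26.7° = 122.4; c'Δl = 2.71; W sinα = 61.6
Slice 4: Δl = 2.2/cos45.4° = 3.133 m; N'_4 = 63·cos45.4° = 44.2; c'Δl = 3.45; W sinα = 44.9
Σc'Δl = 11.9 kN/m; ΣN' = 409.9 kN/m; ΣW sinα = 124.9 kN/m
Resisting = 11.9 + 409.9·tan23.5° = 11.9 + 178.2 = 190.2 kN/m
FS = 190.2 / 124.9 = 1.522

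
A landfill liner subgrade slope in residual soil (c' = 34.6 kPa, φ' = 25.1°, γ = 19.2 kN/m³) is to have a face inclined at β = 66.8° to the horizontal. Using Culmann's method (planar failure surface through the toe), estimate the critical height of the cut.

Culmann's analysis gives the critical failure plane at α_cr = (β + φ')/2 = (66.8 + 25.1)/2 = 46.0°, and the critical height
H_c = (4c'/γ) · sinβ cosφ' / [1 − cos(β − φ')]
    = (4·34.6/19.2) · sin66.8°·cos25.1° / [1 − cos(41.7°)]
    = 7.208 · 0.9191·0.9056 / [1 − 0.7466]
    = 7.208 · 0.8323 / 0.2534
    = 23.68 m

H_c = 23.68 m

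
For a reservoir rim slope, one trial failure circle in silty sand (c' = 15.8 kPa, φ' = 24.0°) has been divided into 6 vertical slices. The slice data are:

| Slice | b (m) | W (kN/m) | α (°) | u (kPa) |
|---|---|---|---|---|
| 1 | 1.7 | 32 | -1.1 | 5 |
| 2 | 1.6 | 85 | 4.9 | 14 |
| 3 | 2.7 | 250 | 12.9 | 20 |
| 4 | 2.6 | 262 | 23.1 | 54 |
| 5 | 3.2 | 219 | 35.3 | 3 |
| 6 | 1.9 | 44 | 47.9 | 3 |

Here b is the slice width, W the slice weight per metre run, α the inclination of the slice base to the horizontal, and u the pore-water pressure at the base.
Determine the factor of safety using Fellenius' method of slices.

Ordinary method of slices: FS = Σ[c'·Δl_i + (W_i cosα_i − u_i·Δl_i)·tanφ'] / Σ W_i sinα_i, with Δl_i = b_i / cosα_i.
Slice 1: Δl = 1.7/cos(-1.1°) = 1.700 m; N'_1 = 32·cos(-1.1°) − 5·1.700 = 23.5; c'Δl = 26.86; W sinα = -0.6
Slice 2: Δl = 1.6/cos4.9° = 1.606 m; N'_2 = 85·cos4.9° − 14·1.606 = 62.2; c'Δl = 25.37; W sinα = 7.3
Slice 3: Δl = 2.7/cos12.9° = 2.770 m; N'_3 = 250·cos12.9° − 20·2.770 = 188.3; c'Δl = 43.76; W sinα = 55.8
Slice 4: Δl = 2.6/cos23.1° = 2.827 m; N'_4 = 262·cos23.1° − 54·2.827 = 88.4; c'Δl = 44.66; W sinα = 102.8
Slice 5: Δl = 3.2/cos35.3° = 3.921 m; N'_5 = 219·cos35.3° − 3·3.921 = 167.0; c'Δl = 61.95; W sinα = 126.6
Slice 6: Δl = 1.9/cos47.9° = 2.834 m; N'_6 = 44·cos47.9° − 3·2.834 = 21.0; c'Δl = 44.78; W sinα = 32.6
Σc'Δl = 247.4 kN/m; ΣN' = 550.3 kN/m; ΣW sinα = 324.4 kN/m
Resisting = 247.4 + 550.3·tan24.0° = 247.4 + 245.0 = 492.4 kN/m
FS = 492.4 / 324.4 = 1.518

FS = 1.52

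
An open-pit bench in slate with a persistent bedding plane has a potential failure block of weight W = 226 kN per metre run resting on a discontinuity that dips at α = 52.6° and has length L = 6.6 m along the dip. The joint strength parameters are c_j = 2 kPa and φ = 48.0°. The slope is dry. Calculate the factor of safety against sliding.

Resolving the block weight along and normal to the plane and applying the Mohr–Coulomb strength on the joint:
N' = W cosα = 226·cos52.6° = 137.3 kN/m
Driving force T = W sinα = 226·sin52.6° = 179.5 kN/m
Resisting force R = c_j·L + N'·tanφ = 2·6.6 + 137.3·tan48.0° = 13.2 + 152.5 = 165.7 kN/m
FS = R / T = 165.7 / 179.5 = 0.923

FS = 0.92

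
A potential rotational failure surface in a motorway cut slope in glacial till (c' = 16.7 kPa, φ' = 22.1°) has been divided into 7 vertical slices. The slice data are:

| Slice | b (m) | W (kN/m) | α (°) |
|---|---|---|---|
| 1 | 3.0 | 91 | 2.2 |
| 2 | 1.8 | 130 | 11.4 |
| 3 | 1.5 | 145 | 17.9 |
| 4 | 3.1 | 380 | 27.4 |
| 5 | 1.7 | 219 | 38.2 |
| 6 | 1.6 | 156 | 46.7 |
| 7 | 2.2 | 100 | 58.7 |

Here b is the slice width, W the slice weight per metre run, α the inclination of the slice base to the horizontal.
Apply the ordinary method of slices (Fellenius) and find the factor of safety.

FS = 1.25

Ordinary method of slices: FS = Σ[c'·Δl_i + (W_i cosα_i)·tanφ'] / Σ W_i sinα_i, with Δl_i = b_i / cosα_i.
Slice 1: Δl = 3.0/cos2.2° = 3.002 m; N'_1 = 91·cos2.2° = 90.9; c'Δl = 50.14; W sinα = 3.5
Slice 2: Δl = 1.8/cos11.4° = 1.836 m; N'_2 = 130·cos11.4° = 127.4; c'Δl = 30.66; W sinα = 25.7
Slice 3: Δl = 1.5/cos17.9° = 1.576 m; N'_3 = 145·cos17.9° = 138.0; c'Δl = 26.32; W sinα = 44.6
Slice 4: Δl = 3.1/cos27.4° = 3.492 m; N'_4 = 380·cos27.4° = 337.4; c'Δl = 58.31; W sinα = 174.9
Slice 5: Δl = 1.7/cos38.2° = 2.163 m; N'_5 = 219·cos38.2° = 172.1; c'Δl = 36.13; W sinα = 135.4
Slice 6: Δl = 1.6/cos46.7° = 2.333 m; N'_6 = 156·cos46.7° = 107.0; c'Δl = 38.96; W sinα = 113.5
Slice 7: Δl = 2.2/cos58.7° = 4.235 m; N'_7 = 100·cos58.7° = 52.0; c'Δl = 70.72; W sinα = 85.4
Σc'Δl = 311.2 kN/m; ΣN' = 1024.8 kN/m; ΣW sinα = 583.0 kN/m
Resisting = 311.2 + 1024.8·tan22.1° = 311.2 + 416.1 = 727.4 kN/m
FS = 727.4 / 583.0 = 1.248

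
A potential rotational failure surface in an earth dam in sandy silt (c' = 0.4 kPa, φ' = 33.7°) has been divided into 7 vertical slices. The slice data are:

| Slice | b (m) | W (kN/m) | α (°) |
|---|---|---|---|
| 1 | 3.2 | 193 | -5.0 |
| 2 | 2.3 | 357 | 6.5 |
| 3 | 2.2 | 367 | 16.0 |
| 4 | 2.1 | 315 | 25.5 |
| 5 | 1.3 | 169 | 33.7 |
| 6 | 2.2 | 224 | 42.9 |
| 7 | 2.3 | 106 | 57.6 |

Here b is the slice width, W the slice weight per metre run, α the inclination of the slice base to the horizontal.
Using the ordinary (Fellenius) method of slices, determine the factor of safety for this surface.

FS = 1.74

Ordinary method of slices: FS = Σ[c'·Δl_i + (W_i cosα_i)·tanφ'] / Σ W_i sinα_i, with Δl_i = b_i / cosα_i.
Slice 1: Δl = 3.2/cos(-5.0°) = 3.212 m; N'_1 = 193·cos(-5.0°) = 192.3; c'Δl = 1.28; W sinα = -16.8
Slice 2: Δl = 2.3/cos6.5° = 2.315 m; N'_2 = 357·cos6.5° = 354.7; c'Δl = 0.93; W sinα = 40.4
Slice 3: Δl = 2.2/cos16.0° = 2.289 m; N'_3 = 367·cos16.0° = 352.8; c'Δl = 0.92; W sinα = 101.2
Slice 4: Δl = 2.1/cos25.5° = 2.327 m; N'_4 = 315·cos25.5° = 284.3; c'Δl = 0.93; W sinα = 135.6
Slice 5: Δl = 1.3/cos33.7° = 1.563 m; N'_5 = 169·cos33.7° = 140.6; c'Δl = 0.63; W sinα = 93.8
Slice 6: Δl = 2.2/cos42.9° = 3.003 m; N'_6 = 224·cos42.9° = 164.1; c'Δl = 1.20; W sinα = 152.5
Slice 7: Δl = 2.3/cos57.6° = 4.292 m; N'_7 = 106·cos57.6° = 56.8; c'Δl = 1.72; W sinα = 89.5
Σc'Δl = 7.6 kN/m; ΣN' = 1545.6 kN/m; ΣW sinα = 596.1 kN/m
Resisting = 7.6 + 1545.6·tan33.7° = 7.6 + 1030.8 = 1038.4 kN/m
FS = 1038.4 / 596.1 = 1.742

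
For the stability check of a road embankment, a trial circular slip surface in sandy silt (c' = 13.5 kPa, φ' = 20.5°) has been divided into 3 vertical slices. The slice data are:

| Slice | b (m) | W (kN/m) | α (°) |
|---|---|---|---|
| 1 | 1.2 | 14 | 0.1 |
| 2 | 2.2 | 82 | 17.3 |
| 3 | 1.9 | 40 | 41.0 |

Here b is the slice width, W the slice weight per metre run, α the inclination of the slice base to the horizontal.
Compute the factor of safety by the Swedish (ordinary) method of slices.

Ordinary method of slices: FS = Σ[c'·Δl_i + (W_i cosα_i)·tanφ'] / Σ W_i sinα_i, with Δl_i = b_i / cosα_i.
Slice 1: Δl = 1.2/cos0.1° = 1.200 m; N'_1 = 14·cos0.1° = 14.0; c'Δl = 16.20; W sinα = 0.0
Slice 2: Δl = 2.2/cos17.3° = 2.304 m; N'_2 = 82·cos17.3° = 78.3; c'Δl = 31.11; W sinα = 24.4
Slice 3: Δl = 1.9/cos41.0° = 2.518 m; N'_3 = 40·cos41.0° = 30.2; c'Δl = 33.99; W sinα = 26.2
Σc'Δl = 81.3 kN/m; ΣN' = 122.5 kN/m; ΣW sinα = 50.7 kN/m
Resisting = 81.3 + 122.5·tan20.5° = 81.3 + 45.8 = 127.1 kN/m
FS = 127.1 / 50.7 = 2.509

FS = 2.51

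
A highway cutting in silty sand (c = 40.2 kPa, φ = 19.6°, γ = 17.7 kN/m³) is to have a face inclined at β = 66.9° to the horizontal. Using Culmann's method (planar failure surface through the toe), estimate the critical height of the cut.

H_c = 24.46 m

Culmann's analysis gives the critical failure plane at α_cr = (β + φ)/2 = (66.9 + 19.6)/2 = 43.2°, and the critical height
H_c = (4c/γ) · sinβ cosφ / [1 − cos(β − φ)]
    = (4·40.2/17.7) · sin66.9°·cos19.6° / [1 − cos(47.3°)]
    = 9.085 · 0.9198·0.9421 / [1 − 0.6782]
    = 9.085 · 0.8665 / 0.3218
    = 24.46 m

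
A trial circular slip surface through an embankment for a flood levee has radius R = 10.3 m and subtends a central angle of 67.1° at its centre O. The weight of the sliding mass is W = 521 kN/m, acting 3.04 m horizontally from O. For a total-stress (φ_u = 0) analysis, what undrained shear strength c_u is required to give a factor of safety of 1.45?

FS = c_u·L_a·R / (W·d), so c_u = FS·W·d / (L_a·R).
Arc length L_a = R·θ = 10.3·(67.1°·π/180) = 10.3·1.1711 = 12.06 m
c_u = 1.45·521·3.04 / (12.06·10.3) = 2296.6 / 124.24 = 18.48 kPa

c_u = 18.5 kPa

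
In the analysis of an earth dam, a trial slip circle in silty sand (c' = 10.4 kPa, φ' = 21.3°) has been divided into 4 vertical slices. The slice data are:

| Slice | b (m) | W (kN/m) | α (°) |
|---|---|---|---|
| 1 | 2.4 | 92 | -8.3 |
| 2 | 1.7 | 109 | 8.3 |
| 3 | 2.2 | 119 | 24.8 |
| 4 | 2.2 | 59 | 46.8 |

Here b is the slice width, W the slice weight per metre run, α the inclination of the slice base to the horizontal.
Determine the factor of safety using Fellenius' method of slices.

FS = 2.49

Ordinary method of slices: FS = Σ[c'·Δl_i + (W_i cosα_i)·tanφ'] / Σ W_i sinα_i, with Δl_i = b_i / cosα_i.
Slice 1: Δl = 2.4/cos(-8.3°) = 2.425 m; N'_1 = 92·cos(-8.3°) = 91.0; c'Δl = 25.22; W sinα = -13.3
Slice 2: Δl = 1.7/cos8.3° = 1.718 m; N'_2 = 109·cos8.3° = 107.9; c'Δl = 17.87; W sinα = 15.7
Slice 3: Δl = 2.2/cos24.8° = 2.424 m; N'_3 = 119·cos24.8° = 108.0; c'Δl = 25.20; W sinα = 49.9
Slice 4: Δl = 2.2/cos46.8° = 3.214 m; N'_4 = 59·cos46.8° = 40.4; c'Δl = 33.42; W sinα = 43.0
Σc'Δl = 101.7 kN/m; ΣN' = 347.3 kN/m; ΣW sinα = 95.4 kN/m
Resisting = 101.7 + 347.3·tan21.3° = 101.7 + 135.4 = 237.1 kN/m
FS = 237.1 / 95.4 = 2.486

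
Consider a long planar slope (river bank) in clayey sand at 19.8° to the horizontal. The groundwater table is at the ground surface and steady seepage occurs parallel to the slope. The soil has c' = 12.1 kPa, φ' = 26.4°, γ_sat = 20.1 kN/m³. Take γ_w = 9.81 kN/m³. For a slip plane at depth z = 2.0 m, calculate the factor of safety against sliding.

With seepage parallel to the slope and the water table at the surface, the effective normal stress on the slip plane uses the buoyant unit weight γ' = γ_sat − γ_w while the driving shear stress uses γ_sat:
FS = [c' + γ' z cos²β tanφ'] / [γ_sat z sinβ cosβ]
γ' = 20.1 − 9.81 = 10.29 kN/m³
Numerator = 12.1 + 10.29·2.0·cos²19.8°·tan26.4° = 12.1 + 10.29·2.0·0.8853·0.4964 = 21.144 kPa
Denominator = 20.1·2.0·sin19.8°·cos19.8° = 20.1·2.0·0.3387·0.9409 = 12.812 kPa
FS = 21.144 / 12.812 = 1.650

FS = 1.65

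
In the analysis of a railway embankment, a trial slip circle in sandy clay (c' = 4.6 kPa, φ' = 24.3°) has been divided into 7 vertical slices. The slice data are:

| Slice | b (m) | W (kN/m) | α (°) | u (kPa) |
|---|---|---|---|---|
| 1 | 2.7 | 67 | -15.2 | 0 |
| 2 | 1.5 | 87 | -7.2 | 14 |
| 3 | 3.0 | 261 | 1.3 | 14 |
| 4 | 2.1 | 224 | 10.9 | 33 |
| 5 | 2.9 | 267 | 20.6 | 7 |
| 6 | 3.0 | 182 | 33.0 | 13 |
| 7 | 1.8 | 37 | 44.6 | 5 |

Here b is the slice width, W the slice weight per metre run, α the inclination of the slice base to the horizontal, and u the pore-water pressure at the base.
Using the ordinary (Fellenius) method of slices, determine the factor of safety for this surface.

Ordinary method of slices: FS = Σ[c'·Δl_i + (W_i cosα_i − u_i·Δl_i)·tanφ'] / Σ W_i sinα_i, with Δl_i = b_i / cosα_i.
Slice 1: Δl = 2.7/cos(-15.2°) = 2.798 m; N'_1 = 67·cos(-15.2°) − 0·2.798 = 64.7; c'Δl = 12.87; W sinα = -17.6
Slice 2: Δl = 1.5/cos(-7.2°) = 1.512 m; N'_2 = 87·cos(-7.2°) − 14·1.512 = 65.1; c'Δl = 6.95; W sinα = -10.9
Slice 3: Δl = 3.0/cos1.3° = 3.001 m; N'_3 = 261·cos1.3° − 14·3.001 = 218.9; c'Δl = 13.80; W sinα = 5.9
Slice 4: Δl = 2.1/cos10.9° = 2.139 m; N'_4 = 224·cos10.9° − 33·2.139 = 149.4; c'Δl = 9.84; W sinα = 42.4
Slice 5: Δl = 2.9/cos20.6° = 3.098 m; N'_5 = 267·cos20.6° − 7·3.098 = 228.2; c'Δl = 14.25; W sinα = 93.9
Slice 6: Δl = 3.0/cos33.0° = 3.577 m; N'_6 = 182·cos33.0° − 13·3.577 = 106.1; c'Δl = 16.45; W sinα = 99.1
Slice 7: Δl = 1.8/cos44.6° = 2.528 m; N'_7 = 37·cos44.6° − 5·2.528 = 13.7; c'Δl = 11.63; W sinα = 26.0
Σc'Δl = 85.8 kN/m; ΣN' = 846.2 kN/m; ΣW sinα = 238.9 kN/m
Resisting = 85.8 + 846.2·tan24.3° = 85.8 + 382.1 = 467.9 kN/m
FS = 467.9 / 238.9 = 1.959

FS = 1.96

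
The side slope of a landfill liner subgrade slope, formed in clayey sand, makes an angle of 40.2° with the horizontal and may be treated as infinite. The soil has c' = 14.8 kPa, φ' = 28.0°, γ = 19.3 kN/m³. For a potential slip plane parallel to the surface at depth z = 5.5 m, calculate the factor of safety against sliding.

For an infinite slope with a slip plane parallel to the surface (no pore pressure): FS = [c' + γz cos²β tanφ'] / [γz sinβ cosβ].
γz = 19.3·5.5 = 106.15 kN/m²
Numerator = 14.8 + 106.15·cos²40.2°·tan28.0° = 14.8 + 106.15·0.5834·0.5317 = 47.727 kPa
Denominator = 106.15·sin40.2°·cos40.2° = 106.15·0.6455·0.7638 = 52.332 kPa
FS = 47.727 / 52.332 = 0.912

FS = 0.91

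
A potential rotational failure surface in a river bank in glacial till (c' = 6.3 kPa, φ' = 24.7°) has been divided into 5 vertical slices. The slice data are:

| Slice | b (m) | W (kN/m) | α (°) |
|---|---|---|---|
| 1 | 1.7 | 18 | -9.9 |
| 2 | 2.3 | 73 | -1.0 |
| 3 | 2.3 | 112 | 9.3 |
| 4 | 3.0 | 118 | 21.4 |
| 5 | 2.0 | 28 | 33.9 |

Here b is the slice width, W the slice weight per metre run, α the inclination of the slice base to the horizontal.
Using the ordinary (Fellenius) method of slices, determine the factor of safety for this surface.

Ordinary method of slices: FS = Σ[c'·Δl_i + (W_i cosα_i)·tanφ'] / Σ W_i sinα_i, with Δl_i = b_i / cosα_i.
Slice 1: Δl = 1.7/cos(-9.9°) = 1.726 m; N'_1 = 18·cos(-9.9°) = 17.7; c'Δl = 10.87; W sinα = -3.1
Slice 2: Δl = 2.3/cos(-1.0°) = 2.300 m; N'_2 = 73·cos(-1.0°) = 73.0; c'Δl = 14.49; W sinα = -1.3
Slice 3: Δl = 2.3/cos9.3° = 2.331 m; N'_3 = 112·cos9.3° = 110.5; c'Δl = 14.68; W sinα = 18.1
Slice 4: Δl = 3.0/cos21.4° = 3.222 m; N'_4 = 118·cos21.4° = 109.9; c'Δl = 20.30; W sinα = 43.1
Slice 5: Δl = 2.0/cos33.9° = 2.410 m; N'_5 = 28·cos33.9° = 23.2; c'Δl = 15.18; W sinα = 15.6
Σc'Δl = 75.5 kN/m; ΣN' = 334.4 kN/m; ΣW sinα = 72.4 kN/m
Resisting = 75.5 + 334.4·tan24.7° = 75.5 + 153.8 = 229.3 kN/m
FS = 229.3 / 72.4 = 3.167

FS = 3.17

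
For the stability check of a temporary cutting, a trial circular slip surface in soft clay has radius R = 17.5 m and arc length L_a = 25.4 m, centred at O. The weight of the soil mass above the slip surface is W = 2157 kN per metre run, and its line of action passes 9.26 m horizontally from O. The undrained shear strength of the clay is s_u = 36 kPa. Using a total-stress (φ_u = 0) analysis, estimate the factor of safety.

Taking moments about the centre O, the resisting moment is provided by the undrained shear strength acting along the arc:
M_R = s_u·L_a·R = 36·25.40·17.5 = 16002.0 kN·m/m
M_D = W·d = 2157·9.26 = 19973.8 kN·m/m
FS = M_R / M_D = 16002.0 / 19973.8 = 0.801

FS = 0.80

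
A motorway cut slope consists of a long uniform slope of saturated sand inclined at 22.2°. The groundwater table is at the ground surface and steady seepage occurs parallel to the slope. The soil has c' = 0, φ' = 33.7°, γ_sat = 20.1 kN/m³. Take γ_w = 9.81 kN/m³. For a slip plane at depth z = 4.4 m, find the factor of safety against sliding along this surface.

FS = 0.84

With seepage parallel to the slope and the water table at the surface, the effective normal stress on the slip plane uses the buoyant unit weight γ' = γ_sat − γ_w while the driving shear stress uses γ_sat:
FS = [c' + γ' z cos²β tanφ'] / [γ_sat z sinβ cosβ]
(For c' = 0 this reduces to FS = (γ'/γ_sat)·tanφ'/tanβ.)
γ' = 20.1 − 9.81 = 10.29 kN/m³
Numerator = 0.0 + 10.29·4.4·cos²22.2°·tan33.7° = 0.0 + 10.29·4.4·0.8572·0.6669 = 25.885 kPa
Denominator = 20.1·4.4·sin22.2°·cos22.2° = 20.1·4.4·0.3778·0.9259 = 30.939 kPa
FS = 25.885 / 30.939 = 0.837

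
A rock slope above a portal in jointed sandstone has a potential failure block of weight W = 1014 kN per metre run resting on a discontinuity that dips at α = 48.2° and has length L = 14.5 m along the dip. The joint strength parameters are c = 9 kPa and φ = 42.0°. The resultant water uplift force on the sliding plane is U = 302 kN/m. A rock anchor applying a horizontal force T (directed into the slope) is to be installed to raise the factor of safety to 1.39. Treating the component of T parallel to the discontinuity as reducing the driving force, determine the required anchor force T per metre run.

Resolving forces along and normal to the sliding plane, with the horizontal anchor force T adding T·sinα to the effective normal force and T·cosα acting up the plane against the driving force:
FS = [cL + (W cosα − U + T sinα) tanφ] / [W sinα − T cosα]
Without the anchor: N' = 373.9 kN/m, driving T_d = 755.9 kN/m, resisting R = 9·14.5 + 373.9·tan42.0° = 467.1 kN/m, FS = 0.62.
Setting FS = 1.39 and solving for T:
1.39·(755.9 − T cos48.2°) = 467.1 + T sin48.2°·tan42.0°
T·(sin48.2°·tan42.0° + 1.39·cos48.2°) = 1.39·755.9 − 467.1
T·(0.7455·0.9004 + 1.39·0.6665) = 1050.7 − 467.1 = 583.6
T·1.5977 = 583.6
T = 365.3 kN/m

T = 365 kN/m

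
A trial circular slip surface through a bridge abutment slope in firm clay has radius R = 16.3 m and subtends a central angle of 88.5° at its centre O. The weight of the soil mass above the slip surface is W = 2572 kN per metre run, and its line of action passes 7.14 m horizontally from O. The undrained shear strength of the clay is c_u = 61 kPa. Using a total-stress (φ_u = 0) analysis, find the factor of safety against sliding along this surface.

FS = 1.36

Taking moments about the centre O, the resisting moment is provided by the undrained shear strength acting along the arc:
Arc length L_a = R·θ = 16.3·(88.5°·π/180) = 16.3·1.5446 = 25.18 m
M_R = c_u·L_a·R = 61·25.18·16.3 = 25033.7 kN·m/m
M_D = W·d = 2572·7.14 = 18364.1 kN·m/m
FS = M_R / M_D = 25033.7 / 18364.1 = 1.363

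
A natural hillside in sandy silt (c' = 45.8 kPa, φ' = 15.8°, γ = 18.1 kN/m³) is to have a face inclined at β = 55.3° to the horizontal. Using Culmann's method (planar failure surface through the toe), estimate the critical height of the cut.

Culmann's analysis gives the critical failure plane at α_cr = (β + φ')/2 = (55.3 + 15.8)/2 = 35.5°, and the critical height
H_c = (4c'/γ) · sinβ cosφ' / [1 − cos(β − φ')]
    = (4·45.8/18.1) · sin55.3°·cos15.8° / [1 − cos(39.5°)]
    = 10.122 · 0.8221·0.9622 / [1 − 0.7716]
    = 10.122 · 0.7911 / 0.2284
    = 35.06 m

H_c = 35.06 m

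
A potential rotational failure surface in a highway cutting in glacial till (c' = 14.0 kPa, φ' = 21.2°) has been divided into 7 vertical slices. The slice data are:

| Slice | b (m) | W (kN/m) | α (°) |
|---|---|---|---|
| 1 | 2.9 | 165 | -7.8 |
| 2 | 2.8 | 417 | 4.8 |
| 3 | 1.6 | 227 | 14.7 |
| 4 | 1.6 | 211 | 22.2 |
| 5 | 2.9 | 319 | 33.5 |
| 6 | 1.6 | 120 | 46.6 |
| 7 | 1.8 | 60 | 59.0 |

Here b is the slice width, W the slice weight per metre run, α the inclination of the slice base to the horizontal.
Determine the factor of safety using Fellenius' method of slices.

FS = 1.70

Ordinary method of slices: FS = Σ[c'·Δl_i + (W_i cosα_i)·tanφ'] / Σ W_i sinα_i, with Δl_i = b_i / cosα_i.
Slice 1: Δl = 2.9/cos(-7.8°) = 2.927 m; N'_1 = 165·cos(-7.8°) = 163.5; c'Δl = 40.98; W sinα = -22.4
Slice 2: Δl = 2.8/cos4.8° = 2.810 m; N'_2 = 417·cos4.8° = 415.5; c'Δl = 39.34; W sinα = 34.9
Slice 3: Δl = 1.6/cos14.7° = 1.654 m; N'_3 = 227·cos14.7° = 219.6; c'Δl = 23.16; W sinα = 57.6
Slice 4: Δl = 1.6/cos22.2° = 1.728 m; N'_4 = 211·cos22.2° = 195.4; c'Δl = 24.19; W sinα = 79.7
Slice 5: Δl = 2.9/cos33.5° = 3.478 m; N'_5 = 319·cos33.5° = 266.0; c'Δl = 48.69; W sinα = 176.1
Slice 6: Δl = 1.6/cos46.6° = 2.329 m; N'_6 = 120·cos46.6° = 82.5; c'Δl = 32.60; W sinα = 87.2
Slice 7: Δl = 1.8/cos59.0° = 3.495 m; N'_7 = 60·cos59.0° = 30.9; c'Δl = 48.93; W sinα = 51.4
Σc'Δl = 257.9 kN/m; ΣN' = 1373.3 kN/m; ΣW sinα = 464.5 kN/m
Resisting = 257.9 + 1373.3·tan21.2° = 257.9 + 532.7 = 790.6 kN/m
FS = 790.6 / 464.5 = 1.702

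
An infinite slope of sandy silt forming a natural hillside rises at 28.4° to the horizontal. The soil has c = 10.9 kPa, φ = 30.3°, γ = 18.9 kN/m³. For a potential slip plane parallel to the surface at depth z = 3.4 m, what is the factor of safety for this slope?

For an infinite slope with a slip plane parallel to the surface (no pore pressure): FS = [c + γz cos²β tanφ] / [γz sinβ cosβ].
γz = 18.9·3.4 = 64.26 kN/m²
Numerator = 10.9 + 64.26·cos²28.4°·tan30.3° = 10.9 + 64.26·0.7738·0.5844 = 39.956 kPa
Denominator = 64.26·sin28.4°·cos28.4° = 64.26·0.4756·0.8796 = 26.885 kPa
FS = 39.956 / 26.885 = 1.486

FS = 1.49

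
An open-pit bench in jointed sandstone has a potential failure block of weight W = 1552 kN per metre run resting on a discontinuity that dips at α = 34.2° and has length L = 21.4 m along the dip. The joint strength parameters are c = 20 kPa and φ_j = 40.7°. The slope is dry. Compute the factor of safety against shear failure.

Resolving the block weight along and normal to the plane and applying the Mohr–Coulomb strength on the joint:
N' = W cosα = 1552·cos34.2° = 1283.6 kN/m
Driving force T = W sinα = 1552·sin34.2° = 872.4 kN/m
Resisting force R = c·L + N'·tanφ_j = 20·21.4 + 1283.6·tan40.7° = 428.0 + 1104.1 = 1532.1 kN/m
FS = R / T = 1532.1 / 872.4 = 1.756

FS = 1.76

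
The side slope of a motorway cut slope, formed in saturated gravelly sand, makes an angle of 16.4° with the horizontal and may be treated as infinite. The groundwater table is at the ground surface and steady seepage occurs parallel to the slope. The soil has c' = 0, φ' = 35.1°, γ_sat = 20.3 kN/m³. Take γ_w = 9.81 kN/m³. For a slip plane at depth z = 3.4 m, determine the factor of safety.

With seepage parallel to the slope and the water table at the surface, the effective normal stress on the slip plane uses the buoyant unit weight γ' = γ_sat − γ_w while the driving shear stress uses γ_sat:
FS = [c' + γ' z cos²β tanφ'] / [γ_sat z sinβ cosβ]
(For c' = 0 this reduces to FS = (γ'/γ_sat)·tanφ'/tanβ.)
γ' = 20.3 − 9.81 = 10.49 kN/m³
Numerator = 0.0 + 10.49·3.4·cos²16.4°·tan35.1° = 0.0 + 10.49·3.4·0.9203·0.7028 = 23.068 kPa
Denominator = 20.3·3.4·sin16.4°·cos16.4° = 20.3·3.4·0.2823·0.9593 = 18.694 kPa
FS = 23.068 / 18.694 = 1.234

FS = 1.23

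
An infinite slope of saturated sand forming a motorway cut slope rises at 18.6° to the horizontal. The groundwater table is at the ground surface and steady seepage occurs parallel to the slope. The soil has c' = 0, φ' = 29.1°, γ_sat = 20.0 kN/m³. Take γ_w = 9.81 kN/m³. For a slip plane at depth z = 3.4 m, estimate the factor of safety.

FS = 0.84

With seepage parallel to the slope and the water table at the surface, the effective normal stress on the slip plane uses the buoyant unit weight γ' = γ_sat − γ_w while the driving shear stress uses γ_sat:
FS = [c' + γ' z cos²β tanφ'] / [γ_sat z sinβ cosβ]
(For c' = 0 this reduces to FS = (γ'/γ_sat)·tanφ'/tanβ.)
γ' = 20.0 − 9.81 = 10.19 kN/m³
Numerator = 0.0 + 10.19·3.4·cos²18.6°·tan29.1° = 0.0 + 10.19·3.4·0.8983·0.5566 = 17.322 kPa
Denominator = 20.0·3.4·sin18.6°·cos18.6° = 20.0·3.4·0.3190·0.9478 = 20.556 kPa
FS = 17.322 / 20.556 = 0.843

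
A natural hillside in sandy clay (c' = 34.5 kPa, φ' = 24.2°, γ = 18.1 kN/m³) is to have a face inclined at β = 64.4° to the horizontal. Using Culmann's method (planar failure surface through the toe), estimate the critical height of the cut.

Culmann's analysis gives the critical failure plane at α_cr = (β + φ')/2 = (64.4 + 24.2)/2 = 44.3°, and the critical height
H_c = (4c'/γ) · sinβ cosφ' / [1 − cos(β − φ')]
    = (4·34.5/18.1) · sin64.4°·cos24.2° / [1 − cos(40.2°)]
    = 7.624 · 0.9018·0.9121 / [1 − 0.7638]
    = 7.624 · 0.8226 / 0.2362
    = 26.55 m

H_c = 26.55 m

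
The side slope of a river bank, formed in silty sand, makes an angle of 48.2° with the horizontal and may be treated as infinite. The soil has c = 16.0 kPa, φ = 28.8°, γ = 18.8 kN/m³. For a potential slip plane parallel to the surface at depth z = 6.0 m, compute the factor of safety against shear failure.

FS = 0.78

For an infinite slope with a slip plane parallel to the surface (no pore pressure): FS = [c + γz cos²β tanφ] / [γz sinβ cosβ].
γz = 18.8·6.0 = 112.80 kN/m²
Numerator = 16.0 + 112.80·cos²48.2°·tan28.8° = 16.0 + 112.80·0.4443·0.5498 = 43.550 kPa
Denominator = 112.80·sin48.2°·cos48.2° = 112.80·0.7455·0.6665 = 56.049 kPa
FS = 43.550 / 56.049 = 0.777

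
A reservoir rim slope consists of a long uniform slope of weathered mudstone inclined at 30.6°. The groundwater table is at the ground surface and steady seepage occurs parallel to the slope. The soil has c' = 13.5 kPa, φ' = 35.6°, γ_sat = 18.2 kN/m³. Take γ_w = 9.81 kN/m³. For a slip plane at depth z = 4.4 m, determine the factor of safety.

FS = 0.94

With seepage parallel to the slope and the water table at the surface, the effective normal stress on the slip plane uses the buoyant unit weight γ' = γ_sat − γ_w while the driving shear stress uses γ_sat:
FS = [c' + γ' z cos²β tanφ'] / [γ_sat z sinβ cosβ]
γ' = 18.2 − 9.81 = 8.39 kN/m³
Numerator = 13.5 + 8.39·4.4·cos²30.6°·tan35.6° = 13.5 + 8.39·4.4·0.7409·0.7159 = 33.081 kPa
Denominator = 18.2·4.4·sin30.6°·cos30.6° = 18.2·4.4·0.5090·0.8607 = 35.087 kPa
FS = 33.081 / 35.087 = 0.943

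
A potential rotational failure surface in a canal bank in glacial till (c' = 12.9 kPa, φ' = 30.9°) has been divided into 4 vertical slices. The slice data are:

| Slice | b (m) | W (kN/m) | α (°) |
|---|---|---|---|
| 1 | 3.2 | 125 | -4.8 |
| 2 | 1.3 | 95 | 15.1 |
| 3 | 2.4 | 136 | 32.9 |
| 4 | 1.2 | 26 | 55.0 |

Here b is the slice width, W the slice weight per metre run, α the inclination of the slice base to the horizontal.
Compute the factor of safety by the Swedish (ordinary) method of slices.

FS = 3.01

Ordinary method of slices: FS = Σ[c'·Δl_i + (W_i cosα_i)·tanφ'] / Σ W_i sinα_i, with Δl_i = b_i / cosα_i.
Slice 1: Δl = 3.2/cos(-4.8°) = 3.211 m; N'_1 = 125·cos(-4.8°) = 124.6; c'Δl = 41.43; W sinα = -10.5
Slice 2: Δl = 1.3/cos15.1° = 1.346 m; N'_2 = 95·cos15.1° = 91.7; c'Δl = 17.37; W sinα = 24.7
Slice 3: Δl = 2.4/cos32.9° = 2.858 m; N'_3 = 136·cos32.9° = 114.2; c'Δl = 36.87; W sinα = 73.9
Slice 4: Δl = 1.2/cos55.0° = 2.092 m; N'_4 = 26·cos55.0° = 14.9; c'Δl = 26.99; W sinα = 21.3
Σc'Δl = 122.7 kN/m; ΣN' = 345.4 kN/m; ΣW sinα = 109.5 kN/m
Resisting = 122.7 + 345.4·tan30.9° = 122.7 + 206.7 = 329.4 kN/m
FS = 329.4 / 109.5 = 3.009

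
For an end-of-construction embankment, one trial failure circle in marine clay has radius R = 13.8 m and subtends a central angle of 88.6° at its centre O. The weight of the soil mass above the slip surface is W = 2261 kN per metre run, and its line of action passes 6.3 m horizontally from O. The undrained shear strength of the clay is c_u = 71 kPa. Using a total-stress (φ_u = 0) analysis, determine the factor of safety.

FS = 1.47

Taking moments about the centre O, the resisting moment is provided by the undrained shear strength acting along the arc:
Arc length L_a = R·θ = 13.8·(88.6°·π/180) = 13.8·1.5464 = 21.34 m
M_R = c_u·L_a·R = 71·21.34·13.8 = 20908.7 kN·m/m
M_D = W·d = 2261·6.3 = 14244.3 kN·m/m
FS = M_R / M_D = 20908.7 / 14244.3 = 1.468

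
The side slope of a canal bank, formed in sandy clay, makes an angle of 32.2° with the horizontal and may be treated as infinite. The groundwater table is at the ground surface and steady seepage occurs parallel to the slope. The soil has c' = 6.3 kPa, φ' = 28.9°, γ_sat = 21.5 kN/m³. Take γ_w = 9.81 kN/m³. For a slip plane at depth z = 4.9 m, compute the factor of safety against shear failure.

FS = 0.61

With seepage parallel to the slope and the water table at the surface, the effective normal stress on the slip plane uses the buoyant unit weight γ' = γ_sat − γ_w while the driving shear stress uses γ_sat:
FS = [c' + γ' z cos²β tanφ'] / [γ_sat z sinβ cosβ]
γ' = 21.5 − 9.81 = 11.69 kN/m³
Numerator = 6.3 + 11.69·4.9·cos²32.2°·tan28.9° = 6.3 + 11.69·4.9·0.7160·0.5520 = 28.942 kPa
Denominator = 21.5·4.9·sin32.2°·cos32.2° = 21.5·4.9·0.5329·0.8462 = 47.504 kPa
FS = 28.942 / 47.504 = 0.609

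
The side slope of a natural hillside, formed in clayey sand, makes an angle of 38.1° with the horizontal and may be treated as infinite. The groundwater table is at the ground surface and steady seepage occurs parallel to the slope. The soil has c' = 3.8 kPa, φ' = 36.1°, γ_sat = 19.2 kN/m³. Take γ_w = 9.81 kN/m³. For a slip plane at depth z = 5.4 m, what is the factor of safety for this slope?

FS = 0.53

With seepage parallel to the slope and the water table at the surface, the effective normal stress on the slip plane uses the buoyant unit weight γ' = γ_sat − γ_w while the driving shear stress uses γ_sat:
FS = [c' + γ' z cos²β tanφ'] / [γ_sat z sinβ cosβ]
γ' = 19.2 − 9.81 = 9.39 kN/m³
Numerator = 3.8 + 9.39·5.4·cos²38.1°·tan36.1° = 3.8 + 9.39·5.4·0.6193·0.7292 = 26.698 kPa
Denominator = 19.2·5.4·sin38.1°·cos38.1° = 19.2·5.4·0.6170·0.7869 = 50.344 kPa
FS = 26.698 / 50.344 = 0.530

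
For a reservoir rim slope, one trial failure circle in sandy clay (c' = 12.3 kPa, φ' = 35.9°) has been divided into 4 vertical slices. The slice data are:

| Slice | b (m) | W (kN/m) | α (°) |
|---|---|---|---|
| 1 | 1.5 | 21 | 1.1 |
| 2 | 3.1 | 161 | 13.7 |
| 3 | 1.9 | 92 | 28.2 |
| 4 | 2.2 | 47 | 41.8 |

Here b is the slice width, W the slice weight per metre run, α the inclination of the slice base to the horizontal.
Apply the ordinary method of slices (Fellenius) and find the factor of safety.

Ordinary method of slices: FS = Σ[c'·Δl_i + (W_i cosα_i)·tanφ'] / Σ W_i sinα_i, with Δl_i = b_i / cosα_i.
Slice 1: Δl = 1.5/cos1.1° = 1.500 m; N'_1 = 21·cos1.1° = 21.0; c'Δl = 18.45; W sinα = 0.4
Slice 2: Δl = 3.1/cos13.7° = 3.191 m; N'_2 = 161·cos13.7° = 156.4; c'Δl = 39.25; W sinα = 38.1
Slice 3: Δl = 1.9/cos28.2° = 2.156 m; N'_3 = 92·cos28.2° = 81.1; c'Δl = 26.52; W sinα = 43.5
Slice 4: Δl = 2.2/cos41.8° = 2.951 m; N'_4 = 47·cos41.8° = 35.0; c'Δl = 36.30; W sinα = 31.3
Σc'Δl = 120.5 kN/m; ΣN' = 293.5 kN/m; ΣW sinα = 113.3 kN/m
Resisting = 120.5 + 293.5·tan35.9° = 120.5 + 212.5 = 333.0 kN/m
FS = 333.0 / 113.3 = 2.938

FS = 2.94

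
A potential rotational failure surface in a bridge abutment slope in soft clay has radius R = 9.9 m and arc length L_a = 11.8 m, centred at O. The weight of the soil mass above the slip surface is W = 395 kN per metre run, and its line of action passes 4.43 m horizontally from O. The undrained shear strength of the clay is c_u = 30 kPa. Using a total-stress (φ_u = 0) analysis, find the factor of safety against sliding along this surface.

FS = 2.00

Taking moments about the centre O, the resisting moment is provided by the undrained shear strength acting along the arc:
M_R = c_u·L_a·R = 30·11.80·9.9 = 3504.6 kN·m/m
M_D = W·d = 395·4.43 = 1749.8 kN·m/m
FS = M_R / M_D = 3504.6 / 1749.8 = 2.003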